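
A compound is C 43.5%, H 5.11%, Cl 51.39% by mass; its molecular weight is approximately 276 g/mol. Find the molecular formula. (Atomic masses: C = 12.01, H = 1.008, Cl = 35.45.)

Assume 100 g: 43.5 g C, 5.11 g H, 51.39 g Cl.
n(C) = 43.5/12.01 = 3.622, n(H) = 5.11/1.008 = 5.069, n(Cl) = 51.39/35.45 = 1.45
Ratios (÷ 1.45): C 2.499, H 3.497, Cl 1.000
Scaling by 2: C 5.00, H 6.99, Cl 2.00 → C5H7Cl2
Empirical-formula mass = 138.01 g/mol
n = 276 / 138.01 = 2.00 ≈ 2
Molecular formula = (C5H7Cl2)×2 = C10H14Cl4

C10H14Cl4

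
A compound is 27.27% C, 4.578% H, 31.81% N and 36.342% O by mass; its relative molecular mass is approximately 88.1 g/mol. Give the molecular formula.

C2H4N2O2

Assume 100 g: 27.27 g C, 4.578 g H, 31.81 g N, 36.342 g O.
n(C) = 27.27/12.01 = 2.271, n(H) = 4.578/1.008 = 4.542, n(N) = 31.81/14.01 = 2.271, n(O) = 36.342/16.00 = 2.271
Smallest is N at 2.271 mol; normalising gives C 1.000, H 2.000, N 1.000, O 1.000
Ratio ≈ 1:2:1:1, so the empirical formula is CH2NO
Empirical-formula mass = 44.04 g/mol
n = 88.1 / 44.04 = 2.00 ≈ 2
Molecular formula = (CH2NO)×2 = C2H4N2O2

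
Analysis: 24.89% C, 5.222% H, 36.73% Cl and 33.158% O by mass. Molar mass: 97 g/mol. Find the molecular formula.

C2H5ClO2

Assume 100 g: 24.89 g C, 5.222 g H, 36.73 g Cl, 33.158 g O.
n(C) = 24.89/12.01 = 2.072, n(H) = 5.222/1.008 = 5.181, n(Cl) = 36.73/35.45 = 1.036, n(O) = 33.158/16.00 = 2.072
Ratios (÷ 1.036): C 2.000, H 5.000, Cl 1.000, O 2.000
Ratio ≈ 2:5:1:2, so the empirical formula is C2H5ClO2
Empirical-formula mass = 96.51 g/mol
n = 97 / 96.51 = 1.01 ≈ 1
Molecular formula = empirical formula = C2H5ClO2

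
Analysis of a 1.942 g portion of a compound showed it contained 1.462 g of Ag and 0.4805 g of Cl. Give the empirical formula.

AgCl

Moles — Ag: 1.462 / 107.87 = 0.01355 mol; Cl: 0.4805 / 35.45 = 0.01355 mol
Divide by the smallest (0.01355 mol Ag): Ag 1.000, Cl 1.000
Ratio ≈ 1:1, so the empirical formula is AgCl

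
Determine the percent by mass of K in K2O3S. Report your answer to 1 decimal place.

Molar mass = 2(39.10) + 3(16.00) + 1(32.07) = 158.270 g/mol
Mass of K per mole = 2 × 39.10 = 78.200 g
% K = 78.200 / 158.270 × 100 = 49.4%

49.4%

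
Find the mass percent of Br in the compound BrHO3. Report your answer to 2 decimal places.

61.98%

Molar mass = 1(79.90) + 1(1.008) + 3(16.00) = 128.908 g/mol
Mass of Br per mole = 1 × 79.90 = 79.900 g
% Br = 79.900 / 128.908 × 100 = 61.98%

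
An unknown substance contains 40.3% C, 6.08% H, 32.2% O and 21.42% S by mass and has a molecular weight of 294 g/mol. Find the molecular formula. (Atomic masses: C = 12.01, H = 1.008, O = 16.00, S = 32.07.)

Assume 100 g: 40.3 g C, 6.08 g H, 32.2 g O, 21.42 g S.
C: 40.3 g ÷ 12.01 g/mol = 3.356 mol
H: 6.08 g ÷ 1.008 g/mol = 6.032 mol
O: 32.2 g ÷ 16.00 g/mol = 2.013 mol
S: 21.42 g ÷ 32.07 g/mol = 0.6679 mol
Smallest is S at 0.6679 mol; normalising gives C 5.024, H 9.031, O 3.013, S 1.000
Ratio ≈ 5:9:3:1, so the empirical formula is C5H9O3S
Empirical-formula mass = 149.19 g/mol
n = 294 / 149.19 = 1.97 ≈ 2
Molecular formula = (C5H9O3S)×2 = C10H18O6S2

C10H18O6S2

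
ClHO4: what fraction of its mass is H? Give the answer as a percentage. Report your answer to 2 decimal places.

Molar mass = 1(35.45) + 1(1.008) + 4(16.00) = 100.458 g/mol
Mass of H per mole = 1 × 1.008 = 1.008 g
% H = 1.008 / 100.458 × 100 = 1.00%

1.00%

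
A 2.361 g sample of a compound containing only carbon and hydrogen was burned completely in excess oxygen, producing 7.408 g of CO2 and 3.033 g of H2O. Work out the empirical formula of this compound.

CH2

mol C = 7.408 / 44.01 = 0.1683; mass C = 0.1683 × 12.01 = 2.022 g
mol H = 2 × (3.033 / 18.02) = 0.3366; mass H = 0.3366 × 1.008 = 0.3393 g
Ratios (÷ 0.1683): C 1.000, H 2.000
Ratio ≈ 1:2, so the empirical formula is CH2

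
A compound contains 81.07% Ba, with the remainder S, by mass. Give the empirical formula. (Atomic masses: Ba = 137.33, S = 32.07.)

BaS

Assume 100 g: 81.07 g Ba, 18.93 g S.
n(Ba) = 81.07/137.33 = 0.5903, n(S) = 18.93/32.07 = 0.5903
Smallest is S at 0.5903 mol; normalising gives Ba 1.000, S 1.000
→ BaS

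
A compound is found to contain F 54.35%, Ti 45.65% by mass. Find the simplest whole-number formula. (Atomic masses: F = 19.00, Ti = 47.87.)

F3Ti

Assume 100 g: 54.35 g F, 45.65 g Ti.
F: 54.35 g ÷ 19.00 g/mol = 2.861 mol
Ti: 45.65 g ÷ 47.87 g/mol = 0.9536 mol
Ratios (÷ 0.9536): F 3.000, Ti 1.000
Ratio ≈ 3:1, so the empirical formula is F3Ti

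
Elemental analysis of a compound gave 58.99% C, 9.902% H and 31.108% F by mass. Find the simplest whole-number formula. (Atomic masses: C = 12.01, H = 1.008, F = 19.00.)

Assume 100 g: 58.99 g C, 9.902 g H, 31.108 g F.
C: 58.99 g ÷ 12.01 g/mol = 4.912 mol
H: 9.902 g ÷ 1.008 g/mol = 9.823 mol
F: 31.108 g ÷ 19.00 g/mol = 1.637 mol
Divide by the smallest (1.637 mol F): C 3.000, H 6.000, F 1.000
Ratio ≈ 3:6:1, so the empirical formula is C3H6F

C3H6F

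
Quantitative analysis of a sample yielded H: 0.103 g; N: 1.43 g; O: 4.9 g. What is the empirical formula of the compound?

HNO3

H: 0.103 g ÷ 1.008 g/mol = 0.1022 mol
N: 1.43 g ÷ 14.01 g/mol = 0.1021 mol
O: 4.9 g ÷ 16.00 g/mol = 0.3063 mol
Divide by the smallest (0.1021 mol N): H 1.001, N 1.000, O 3.000
→ HNO3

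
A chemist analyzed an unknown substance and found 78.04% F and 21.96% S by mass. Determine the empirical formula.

Assume 100 g: 78.04 g F, 21.96 g S.
Moles — F: 78.04 / 19.00 = 4.107 mol; S: 21.96 / 32.07 = 0.6848 mol
Ratios (÷ 0.6848): F 5.998, S 1.000
≈ 6:1 → F6S

F6S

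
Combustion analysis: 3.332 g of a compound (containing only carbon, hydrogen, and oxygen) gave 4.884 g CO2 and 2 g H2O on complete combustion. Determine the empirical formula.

CH2O

mol C = 4.884 / 44.01 = 0.1110; mass C = 0.1110 × 12.01 = 1.333 g
mol H = 2 × (2 / 18.02) = 0.2220; mass H = 0.2220 × 1.008 = 0.2238 g
mass O = 3.332 − (1.557) = 1.775 g → mol O = 0.1110
Smallest is O at 0.111 mol; normalising gives C 1.000, H 2.000, O 1.000
≈ 1:2:1 → CH2O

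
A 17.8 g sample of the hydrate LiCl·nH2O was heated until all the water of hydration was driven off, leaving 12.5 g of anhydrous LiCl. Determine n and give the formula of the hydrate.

Mass of water lost = 17.8 − 12.5 = 5.3 g → 5.3 / 18.02 = 0.2941 mol H2O
Molar mass of LiCl = 42.39 g/mol → mol LiCl = 12.5 / 42.39 = 0.2949
n = 0.2941 / 0.2949 = 1.00 ≈ 1 → LiCl·H2O

LiCl·H2O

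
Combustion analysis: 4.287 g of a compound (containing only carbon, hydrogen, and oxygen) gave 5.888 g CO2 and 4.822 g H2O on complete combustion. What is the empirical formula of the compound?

CH4O

mol C = 5.888 / 44.01 = 0.1338; mass C = 0.1338 × 12.01 = 1.607 g
mol H = 2 × (4.822 / 18.02) = 0.5352; mass H = 0.5352 × 1.008 = 0.5395 g
mass O = 4.287 − (2.146) = 2.141 g → mol O = 0.1338
Smallest is C at 0.1338 mol; normalising gives C 1.000, H 4.000, O 1.000
≈ 1:4:1 → CH4O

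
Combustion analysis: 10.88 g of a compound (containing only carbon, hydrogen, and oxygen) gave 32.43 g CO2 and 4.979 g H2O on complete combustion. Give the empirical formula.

C8H6O

mol C = 32.43 / 44.01 = 0.7369; mass C = 0.7369 × 12.01 = 8.850 g
mol H = 2 × (4.979 / 18.02) = 0.5526; mass H = 0.5526 × 1.008 = 0.5570 g
mass O = 10.88 − (9.407) = 1.473 g → mol O = 0.09207
Divide by the smallest (0.09207 mol O): C 8.004, H 6.002, O 1.000
→ C8H6O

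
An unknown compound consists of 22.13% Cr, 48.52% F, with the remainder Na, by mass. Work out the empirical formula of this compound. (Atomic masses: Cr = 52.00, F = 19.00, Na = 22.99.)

CrF6Na3

Assume 100 g: 22.13 g Cr, 48.52 g F, 29.35 g Na.
Moles — Cr: 22.13 / 52.00 = 0.4256 mol; F: 48.52 / 19.00 = 2.554 mol; Na: 29.35 / 22.99 = 1.277 mol
Smallest is Cr at 0.4256 mol; normalising gives Cr 1.000, F 6.001, Na 3.000
Ratio ≈ 1:6:3, so the empirical formula is CrF6Na3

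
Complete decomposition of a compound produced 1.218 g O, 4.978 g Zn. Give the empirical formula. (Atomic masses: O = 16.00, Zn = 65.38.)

OZn

n(O) = 1.218/16.00 = 0.07612, n(Zn) = 4.978/65.38 = 0.07614
Ratios (÷ 0.07612): O 1.000, Zn 1.000
≈ 1:1 → OZn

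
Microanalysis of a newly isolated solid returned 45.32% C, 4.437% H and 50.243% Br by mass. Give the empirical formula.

Assume 100 g: 45.32 g C, 4.437 g H, 50.243 g Br.
n(C) = 45.32/12.01 = 3.774, n(H) = 4.437/1.008 = 4.402, n(Br) = 50.243/79.90 = 0.6288
Ratios (÷ 0.6288): C 6.001, H 7.000, Br 1.000
Ratio ≈ 6:7:1, so the empirical formula is C6H7Br

C6H7Br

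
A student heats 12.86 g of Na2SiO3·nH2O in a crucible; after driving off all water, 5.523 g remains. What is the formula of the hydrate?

Mass of water lost = 12.86 − 5.523 = 7.337 g → 7.337 / 18.02 = 0.4072 mol H2O
Molar mass of Na2SiO3 = 122.07 g/mol → mol Na2SiO3 = 5.523 / 122.07 = 0.04524
n = 0.4072 / 0.04524 = 9.00 ≈ 9 → Na2SiO3·9H2O

Na2SiO3·9H2O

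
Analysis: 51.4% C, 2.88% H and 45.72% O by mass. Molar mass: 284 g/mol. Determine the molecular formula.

Assume 100 g: 51.4 g C, 2.88 g H, 45.72 g O.
n(C) = 51.4/12.01 = 4.28, n(H) = 2.88/1.008 = 2.857, n(O) = 45.72/16.00 = 2.857
Ratios (÷ 2.857): C 1.498, H 1.000, O 1.000
Scaling by 2: C 3.00, H 2.00, O 2.00 → C3H2O2
Empirical-formula mass = 70.05 g/mol
n = 284 / 70.05 = 4.05 ≈ 4
Molecular formula = (C3H2O2)×4 = C12H8O8

C12H8O8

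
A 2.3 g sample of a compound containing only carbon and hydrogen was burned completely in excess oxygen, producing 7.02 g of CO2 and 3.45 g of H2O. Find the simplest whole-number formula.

mol C = 7.02 / 44.01 = 0.1595; mass C = 0.1595 × 12.01 = 1.916 g
mol H = 2 × (3.45 / 18.02) = 0.3829; mass H = 0.3829 × 1.008 = 0.3860 g
Divide by the smallest (0.1595 mol C): C 1.000, H 2.401
Scaling by 5: C 5.00, H 12.00 → C5H12

C5H12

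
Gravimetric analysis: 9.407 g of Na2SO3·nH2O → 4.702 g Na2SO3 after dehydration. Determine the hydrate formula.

Mass of water lost = 9.407 − 4.702 = 4.705 g → 4.705 / 18.02 = 0.2611 mol H2O
Molar mass of Na2SO3 = 126.05 g/mol → mol Na2SO3 = 4.702 / 126.05 = 0.0373
n = 0.2611 / 0.0373 = 7.00 ≈ 7 → Na2SO3·7H2O

Na2SO3·7H2O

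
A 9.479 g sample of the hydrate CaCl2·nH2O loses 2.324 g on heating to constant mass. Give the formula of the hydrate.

Mass of anhydrous CaCl2 = 9.479 − 2.324 = 7.155 g
mol H2O = 2.324 / 18.02 = 0.129
Molar mass of CaCl2 = 110.98 g/mol → mol CaCl2 = 7.155 / 110.98 = 0.06447
n = 0.129 / 0.06447 = 2.00 ≈ 2 → CaCl2·2H2O

CaCl2·2H2O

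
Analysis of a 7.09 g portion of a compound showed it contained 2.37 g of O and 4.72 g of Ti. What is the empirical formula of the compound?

n(O) = 2.37/16.00 = 0.1481, n(Ti) = 4.72/47.87 = 0.0986
Smallest is Ti at 0.0986 mol; normalising gives O 1.502, Ti 1.000
Multiply by 2: O 3.00, Ti 2.00 → O3Ti2

O3Ti2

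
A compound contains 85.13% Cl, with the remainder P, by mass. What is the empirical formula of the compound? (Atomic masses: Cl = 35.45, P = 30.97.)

Cl5P

Assume 100 g: 85.13 g Cl, 14.87 g P.
n(Cl) = 85.13/35.45 = 2.401, n(P) = 14.87/30.97 = 0.4801
Smallest is P at 0.4801 mol; normalising gives Cl 5.001, P 1.000
→ Cl5P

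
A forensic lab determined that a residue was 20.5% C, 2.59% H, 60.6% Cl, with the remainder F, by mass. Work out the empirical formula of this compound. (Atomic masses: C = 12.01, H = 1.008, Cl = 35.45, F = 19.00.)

C2H3Cl2F

Assume 100 g: 20.5 g C, 2.59 g H, 60.6 g Cl, 16.31 g F.
C: 20.5 g ÷ 12.01 g/mol = 1.707 mol
H: 2.59 g ÷ 1.008 g/mol = 2.569 mol
Cl: 60.6 g ÷ 35.45 g/mol = 1.709 mol
F: 16.31 g ÷ 19.00 g/mol = 0.8584 mol
Divide by the smallest (0.8584 mol F): C 1.988, H 2.993, Cl 1.991, F 1.000
≈ 2:3:2:1 → C2H3Cl2F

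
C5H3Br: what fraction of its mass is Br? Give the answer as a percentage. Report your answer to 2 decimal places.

Molar mass = 5(12.01) + 3(1.008) + 1(79.90) = 142.974 g/mol
Mass of Br per mole = 1 × 79.90 = 79.900 g
% Br = 79.900 / 142.974 × 100 = 55.88%

55.88%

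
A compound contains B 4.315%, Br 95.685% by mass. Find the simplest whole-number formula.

Assume 100 g: 4.315 g B, 95.685 g Br.
Moles — B: 4.315 / 10.81 = 0.3992 mol; Br: 95.685 / 79.90 = 1.198 mol
Smallest is B at 0.3992 mol; normalising gives B 1.000, Br 3.000
→ BBr3

BBr3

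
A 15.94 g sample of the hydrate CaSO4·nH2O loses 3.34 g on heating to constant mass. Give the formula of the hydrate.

CaSO4·2H2O

Mass of anhydrous CaSO4 = 15.94 − 3.34 = 12.6 g
mol H2O = 3.34 / 18.02 = 0.1853
Molar mass of CaSO4 = 136.15 g/mol → mol CaSO4 = 12.6 / 136.15 = 0.09254
n = 0.1853 / 0.09254 = 2.00 ≈ 2 → CaSO4·2H2O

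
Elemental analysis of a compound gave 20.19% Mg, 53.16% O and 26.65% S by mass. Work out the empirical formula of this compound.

Assume 100 g: 20.19 g Mg, 53.16 g O, 26.65 g S.
Moles — Mg: 20.19 / 24.31 = 0.8305 mol; O: 53.16 / 16.00 = 3.322 mol; S: 26.65 / 32.07 = 0.831 mol
Ratios (÷ 0.8305): Mg 1.000, O 4.000, S 1.001
≈ 1:4:1 → MgO4S

MgO4S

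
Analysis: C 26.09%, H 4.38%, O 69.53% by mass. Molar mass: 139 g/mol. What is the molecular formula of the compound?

C3H6O6

Assume 100 g: 26.09 g C, 4.38 g H, 69.53 g O.
Moles — C: 26.09 / 12.01 = 2.172 mol; H: 4.38 / 1.008 = 4.345 mol; O: 69.53 / 16.00 = 4.346 mol
Ratios (÷ 2.172): C 1.000, H 2.000, O 2.000
Ratio ≈ 1:2:2, so the empirical formula is CH2O2
Empirical-formula mass = 46.03 g/mol
n = 139 / 46.03 = 3.02 ≈ 3
Molecular formula = (CH2O2)×3 = C3H6O6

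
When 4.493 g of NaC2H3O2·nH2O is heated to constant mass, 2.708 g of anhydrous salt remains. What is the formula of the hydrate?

NaC2H3O2·3H2O

Mass of water lost = 4.493 − 2.708 = 1.785 g → 1.785 / 18.02 = 0.09906 mol H2O
Molar mass of NaC2H3O2 = 82.03 g/mol → mol NaC2H3O2 = 2.708 / 82.03 = 0.03301
n = 0.09906 / 0.03301 = 3.00 ≈ 3 → NaC2H3O2·3H2O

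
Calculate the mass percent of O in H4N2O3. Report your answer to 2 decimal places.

Molar mass = 4(1.008) + 2(14.01) + 3(16.00) = 80.052 g/mol
Mass of O per mole = 3 × 16.00 = 48.000 g
% O = 48.000 / 80.052 × 100 = 59.96%

59.96%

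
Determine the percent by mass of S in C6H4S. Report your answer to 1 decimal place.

29.6%

Molar mass = 6(12.01) + 4(1.008) + 1(32.07) = 108.162 g/mol
Mass of S per mole = 1 × 32.07 = 32.070 g
% S = 32.070 / 108.162 × 100 = 29.6%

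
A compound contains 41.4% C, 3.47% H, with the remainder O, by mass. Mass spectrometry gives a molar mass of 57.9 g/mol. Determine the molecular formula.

Assume 100 g: 41.4 g C, 3.47 g H, 55.13 g O.
n(C) = 41.4/12.01 = 3.447, n(H) = 3.47/1.008 = 3.442, n(O) = 55.13/16.00 = 3.446
Ratios (÷ 3.442): C 1.001, H 1.000, O 1.001
→ CHO
Empirical-formula mass = 29.02 g/mol
n = 57.9 / 29.02 = 2.00 ≈ 2
Molecular formula = (CHO)×2 = C2H2O2

C2H2O2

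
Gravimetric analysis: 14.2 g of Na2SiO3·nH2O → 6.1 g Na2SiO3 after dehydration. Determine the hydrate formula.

Na2SiO3·9H2O

Mass of water lost = 14.2 − 6.1 = 8.1 g → 8.1 / 18.02 = 0.4495 mol H2O
Molar mass of Na2SiO3 = 122.07 g/mol → mol Na2SiO3 = 6.1 / 122.07 = 0.04997
n = 0.4495 / 0.04997 = 9.00 ≈ 9 → Na2SiO3·9H2O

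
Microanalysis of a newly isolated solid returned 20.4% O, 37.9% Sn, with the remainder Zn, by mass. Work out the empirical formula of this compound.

Assume 100 g: 20.4 g O, 37.9 g Sn, 41.7 g Zn.
n(O) = 20.4/16.00 = 1.275, n(Sn) = 37.9/118.71 = 0.3193, n(Zn) = 41.7/65.38 = 0.6378
Divide by the smallest (0.3193 mol Sn): O 3.994, Sn 1.000, Zn 1.998
Ratio ≈ 4:1:2, so the empirical formula is O4SnZn2

O4SnZn2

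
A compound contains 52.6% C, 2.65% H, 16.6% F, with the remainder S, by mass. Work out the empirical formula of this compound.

C5H3FS

Assume 100 g: 52.6 g C, 2.65 g H, 16.6 g F, 28.15 g S.
n(C) = 52.6/12.01 = 4.38, n(H) = 2.65/1.008 = 2.629, n(F) = 16.6/19.00 = 0.8737, n(S) = 28.15/32.07 = 0.8778
Smallest is F at 0.8737 mol; normalising gives C 5.013, H 3.009, F 1.000, S 1.005
≈ 5:3:1:1 → C5H3FS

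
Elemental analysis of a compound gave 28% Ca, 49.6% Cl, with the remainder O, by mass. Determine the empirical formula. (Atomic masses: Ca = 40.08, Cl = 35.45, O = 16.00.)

Assume 100 g: 28 g Ca, 49.6 g Cl, 22.4 g O.
Ca: 28 g ÷ 40.08 g/mol = 0.6986 mol
Cl: 49.6 g ÷ 35.45 g/mol = 1.399 mol
O: 22.4 g ÷ 16.00 g/mol = 1.4 mol
Ratios (÷ 0.6986): Ca 1.000, Cl 2.003, O 2.004
≈ 1:2:2 → CaCl2O2

CaCl2O2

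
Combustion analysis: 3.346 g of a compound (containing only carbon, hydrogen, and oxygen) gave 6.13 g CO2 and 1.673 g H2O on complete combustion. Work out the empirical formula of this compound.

mol C = 6.13 / 44.01 = 0.1393; mass C = 0.1393 × 12.01 = 1.673 g
mol H = 2 × (1.673 / 18.02) = 0.1857; mass H = 0.1857 × 1.008 = 0.1872 g
mass O = 3.346 − (1.860) = 1.486 g → mol O = 0.09288
Ratios (÷ 0.09288): C 1.500, H 1.999, O 1.000
×2: C 3.00, H 4.00, O 2.00 → C3H4O2

C3H4O2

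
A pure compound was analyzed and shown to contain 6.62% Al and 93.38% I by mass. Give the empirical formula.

AlI3

Assume 100 g: 6.62 g Al, 93.38 g I.
Moles — Al: 6.62 / 26.98 = 0.2454 mol; I: 93.38 / 126.90 = 0.7359 mol
Smallest is Al at 0.2454 mol; normalising gives Al 1.000, I 2.999
→ AlI3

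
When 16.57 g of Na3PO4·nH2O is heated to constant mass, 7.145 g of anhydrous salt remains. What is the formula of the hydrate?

Na3PO4·12H2O

Mass of water lost = 16.57 − 7.145 = 9.425 g → 9.425 / 18.02 = 0.523 mol H2O
Molar mass of Na3PO4 = 163.94 g/mol → mol Na3PO4 = 7.145 / 163.94 = 0.04358
n = 0.523 / 0.04358 = 12.00 ≈ 12 → Na3PO4·12H2O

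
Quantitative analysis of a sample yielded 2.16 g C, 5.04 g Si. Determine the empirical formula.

C: 2.16 g ÷ 12.01 g/mol = 0.1799 mol
Si: 5.04 g ÷ 28.09 g/mol = 0.1794 mol
Smallest is Si at 0.1794 mol; normalising gives C 1.002, Si 1.000
→ CSi

CSi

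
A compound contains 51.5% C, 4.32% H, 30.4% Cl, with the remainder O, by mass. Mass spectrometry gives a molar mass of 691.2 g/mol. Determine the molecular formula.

C30H30Cl6O6

Assume 100 g: 51.5 g C, 4.32 g H, 30.4 g Cl, 13.78 g O.
n(C) = 51.5/12.01 = 4.288, n(H) = 4.32/1.008 = 4.286, n(Cl) = 30.4/35.45 = 0.8575, n(O) = 13.78/16.00 = 0.8612
Divide by the smallest (0.8575 mol Cl): C 5.000, H 4.998, Cl 1.000, O 1.004
≈ 5:5:1:1 → C5H5ClO
Empirical-formula mass = 116.54 g/mol
n = 691.2 / 116.54 = 5.93 ≈ 6
Molecular formula = (C5H5ClO)×6 = C30H30Cl6O6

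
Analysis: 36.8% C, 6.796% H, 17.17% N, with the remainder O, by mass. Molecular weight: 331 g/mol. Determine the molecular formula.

Assume 100 g: 36.8 g C, 6.796 g H, 17.17 g N, 39.234 g O.
C: 36.8 g ÷ 12.01 g/mol = 3.064 mol
H: 6.796 g ÷ 1.008 g/mol = 6.742 mol
N: 17.17 g ÷ 14.01 g/mol = 1.226 mol
O: 39.234 g ÷ 16.00 g/mol = 2.452 mol
Divide by the smallest (1.226 mol N): C 2.500, H 5.501, N 1.000, O 2.001
Scaling by 2: C 5.00, H 11.00, N 2.00, O 4.00 → C5H11N2O4
Empirical-formula mass = 163.16 g/mol
n = 331 / 163.16 = 2.03 ≈ 2
Molecular formula = (C5H11N2O4)×2 = C10H22N4O8

C10H22N4O8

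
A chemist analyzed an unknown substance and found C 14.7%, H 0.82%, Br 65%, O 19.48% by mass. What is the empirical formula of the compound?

Assume 100 g: 14.7 g C, 0.82 g H, 65 g Br, 19.48 g O.
C: 14.7 g ÷ 12.01 g/mol = 1.224 mol
H: 0.82 g ÷ 1.008 g/mol = 0.8135 mol
Br: 65 g ÷ 79.90 g/mol = 0.8135 mol
O: 19.48 g ÷ 16.00 g/mol = 1.218 mol
Divide by the smallest (0.8135 mol H): C 1.505, H 1.000, Br 1.000, O 1.497
Multiply by 2: C 3.01, H 2.00, Br 2.00, O 2.99 → C3H2Br2O3

C3H2Br2O3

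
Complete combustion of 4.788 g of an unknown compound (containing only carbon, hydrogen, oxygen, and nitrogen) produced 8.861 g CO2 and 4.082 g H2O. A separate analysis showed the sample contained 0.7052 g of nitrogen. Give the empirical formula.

mol C = 8.861 / 44.01 = 0.2013; mass C = 0.2013 × 12.01 = 2.418 g
mol H = 2 × (4.082 / 18.02) = 0.4531; mass H = 0.4531 × 1.008 = 0.4567 g
mol N = 0.7052 / 14.01 = 0.05034
mass O = 4.788 − (3.580) = 1.208 g → mol O = 0.07550
Ratios (÷ 0.05034): C 4.000, H 9.001, N 1.000, O 1.500
Scaling by 2: C 8.00, H 18.00, N 2.00, O 3.00 → C8H18N2O3

C8H18N2O3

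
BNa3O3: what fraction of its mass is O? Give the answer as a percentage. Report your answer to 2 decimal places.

Molar mass = 1(10.81) + 3(22.99) + 3(16.00) = 127.780 g/mol
Mass of O per mole = 3 × 16.00 = 48.000 g
% O = 48.000 / 127.780 × 100 = 37.56%

37.56%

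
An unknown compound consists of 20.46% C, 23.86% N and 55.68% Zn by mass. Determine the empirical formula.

Assume 100 g: 20.46 g C, 23.86 g N, 55.68 g Zn.
n(C) = 20.46/12.01 = 1.704, n(N) = 23.86/14.01 = 1.703, n(Zn) = 55.68/65.38 = 0.8516
Smallest is Zn at 0.8516 mol; normalising gives C 2.000, N 2.000, Zn 1.000
→ C2N2Zn

C2N2Zn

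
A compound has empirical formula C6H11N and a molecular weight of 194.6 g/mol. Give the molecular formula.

Empirical-formula mass = 97.16 g/mol
n = 194.6 / 97.16 = 2.00 ≈ 2
Molecular formula = (C6H11N)2 = C12H22N2

C12H22N2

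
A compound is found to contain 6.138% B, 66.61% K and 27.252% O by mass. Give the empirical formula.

BK3O3

Assume 100 g: 6.138 g B, 66.61 g K, 27.252 g O.
n(B) = 6.138/10.81 = 0.5678, n(K) = 66.61/39.10 = 1.704, n(O) = 27.252/16.00 = 1.703
Divide by the smallest (0.5678 mol B): B 1.000, K 3.000, O 3.000
→ BK3O3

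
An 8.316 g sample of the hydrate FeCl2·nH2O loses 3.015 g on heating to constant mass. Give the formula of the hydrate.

FeCl2·4H2O

Mass of anhydrous FeCl2 = 8.316 − 3.015 = 5.301 g
mol H2O = 3.015 / 18.02 = 0.1673
Molar mass of FeCl2 = 126.75 g/mol → mol FeCl2 = 5.301 / 126.75 = 0.04182
n = 0.1673 / 0.04182 = 4.00 ≈ 4 → FeCl2·4H2O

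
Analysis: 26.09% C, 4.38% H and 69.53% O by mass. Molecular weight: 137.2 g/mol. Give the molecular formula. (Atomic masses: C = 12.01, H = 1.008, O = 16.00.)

Assume 100 g: 26.09 g C, 4.38 g H, 69.53 g O.
n(C) = 26.09/12.01 = 2.172, n(H) = 4.38/1.008 = 4.345, n(O) = 69.53/16.00 = 4.346
Ratios (÷ 2.172): C 1.000, H 2.000, O 2.000
Ratio ≈ 1:2:2, so the empirical formula is CH2O2
Empirical-formula mass = 46.03 g/mol
n = 137.2 / 46.03 = 2.98 ≈ 3
Molecular formula = (CH2O2)×3 = C3H6O6

C3H6O6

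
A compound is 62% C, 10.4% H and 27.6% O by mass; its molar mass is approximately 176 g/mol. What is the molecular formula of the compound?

C9H18O3

Assume 100 g: 62 g C, 10.4 g H, 27.6 g O.
n(C) = 62/12.01 = 5.162, n(H) = 10.4/1.008 = 10.32, n(O) = 27.6/16.00 = 1.725
Ratios (÷ 1.725): C 2.993, H 5.981, O 1.000
≈ 3:6:1 → C3H6O
Empirical-formula mass = 58.08 g/mol
n = 176 / 58.08 = 3.03 ≈ 3
Molecular formula = (C3H6O)×3 = C9H18O3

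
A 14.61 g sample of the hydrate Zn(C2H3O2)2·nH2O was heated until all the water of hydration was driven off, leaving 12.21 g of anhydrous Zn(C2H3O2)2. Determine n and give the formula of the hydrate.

Zn(C2H3O2)2·2H2O

Mass of water lost = 14.61 − 12.21 = 2.4 g → 2.4 / 18.02 = 0.1332 mol H2O
Molar mass of Zn(C2H3O2)2 = 183.47 g/mol → mol Zn(C2H3O2)2 = 12.21 / 183.47 = 0.06655
n = 0.1332 / 0.06655 = 2.00 ≈ 2 → Zn(C2H3O2)2·2H2O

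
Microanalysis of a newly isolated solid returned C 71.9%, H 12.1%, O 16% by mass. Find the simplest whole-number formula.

C6H12O

Assume 100 g: 71.9 g C, 12.1 g H, 16 g O.
C: 71.9 g ÷ 12.01 g/mol = 5.987 mol
H: 12.1 g ÷ 1.008 g/mol = 12 mol
O: 16 g ÷ 16.00 g/mol = 1 mol
Smallest is O at 1 mol; normalising gives C 5.987, H 12.004, O 1.000
→ C6H12O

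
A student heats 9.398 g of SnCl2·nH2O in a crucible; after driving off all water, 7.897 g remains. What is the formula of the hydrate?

SnCl2·2H2O

Mass of water lost = 9.398 − 7.897 = 1.501 g → 1.501 / 18.02 = 0.0833 mol H2O
Molar mass of SnCl2 = 189.61 g/mol → mol SnCl2 = 7.897 / 189.61 = 0.04165
n = 0.0833 / 0.04165 = 2.00 ≈ 2 → SnCl2·2H2O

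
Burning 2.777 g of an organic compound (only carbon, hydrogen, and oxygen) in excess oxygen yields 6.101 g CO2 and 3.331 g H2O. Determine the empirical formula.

C3H8O

mol C = 6.101 / 44.01 = 0.1386; mass C = 0.1386 × 12.01 = 1.665 g
mol H = 2 × (3.331 / 18.02) = 0.3697; mass H = 0.3697 × 1.008 = 0.3727 g
mass O = 2.777 − (2.038) = 0.7394 g → mol O = 0.04621
Ratios (÷ 0.04621): C 3.000, H 8.000, O 1.000
≈ 3:8:1 → C3H8O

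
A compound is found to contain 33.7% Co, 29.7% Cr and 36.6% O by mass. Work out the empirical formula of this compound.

Assume 100 g: 33.7 g Co, 29.7 g Cr, 36.6 g O.
Co: 33.7 g ÷ 58.93 g/mol = 0.5719 mol
Cr: 29.7 g ÷ 52.00 g/mol = 0.5712 mol
O: 36.6 g ÷ 16.00 g/mol = 2.288 mol
Ratios (÷ 0.5712): Co 1.001, Cr 1.000, O 4.005
≈ 1:1:4 → CoCrO4

CoCrO4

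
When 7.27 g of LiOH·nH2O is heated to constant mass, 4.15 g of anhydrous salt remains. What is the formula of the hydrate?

Mass of water lost = 7.27 − 4.15 = 3.12 g → 3.12 / 18.02 = 0.1731 mol H2O
Molar mass of LiOH = 23.95 g/mol → mol LiOH = 4.15 / 23.95 = 0.1733
n = 0.1731 / 0.1733 = 1.00 ≈ 1 → LiOH·H2O

LiOH·H2O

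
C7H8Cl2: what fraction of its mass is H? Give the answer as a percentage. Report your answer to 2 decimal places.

Molar mass = 7(12.01) + 8(1.008) + 2(35.45) = 163.034 g/mol
Mass of H per mole = 8 × 1.008 = 8.064 g
% H = 8.064 / 163.034 × 100 = 4.95%

4.95%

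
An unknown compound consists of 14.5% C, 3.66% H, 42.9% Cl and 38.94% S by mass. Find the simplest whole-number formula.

CH3ClS

Assume 100 g: 14.5 g C, 3.66 g H, 42.9 g Cl, 38.94 g S.
Moles — C: 14.5 / 12.01 = 1.207 mol; H: 3.66 / 1.008 = 3.631 mol; Cl: 42.9 / 35.45 = 1.21 mol; S: 38.94 / 32.07 = 1.214 mol
Smallest is C at 1.207 mol; normalising gives C 1.000, H 3.007, Cl 1.002, S 1.006
≈ 1:3:1:1 → CH3ClS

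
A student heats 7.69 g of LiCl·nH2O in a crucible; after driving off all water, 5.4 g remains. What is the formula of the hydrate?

Mass of water lost = 7.69 − 5.4 = 2.29 g → 2.29 / 18.02 = 0.1271 mol H2O
Molar mass of LiCl = 42.39 g/mol → mol LiCl = 5.4 / 42.39 = 0.1274
n = 0.1271 / 0.1274 = 1.00 ≈ 1 → LiCl·H2O

LiCl·H2O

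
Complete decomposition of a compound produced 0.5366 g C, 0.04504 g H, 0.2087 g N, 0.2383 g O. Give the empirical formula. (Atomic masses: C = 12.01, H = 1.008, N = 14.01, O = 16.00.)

C3H3NO

C: 0.5366 g ÷ 12.01 g/mol = 0.04468 mol
H: 0.04504 g ÷ 1.008 g/mol = 0.04468 mol
N: 0.2087 g ÷ 14.01 g/mol = 0.0149 mol
O: 0.2383 g ÷ 16.00 g/mol = 0.01489 mol
Divide by the smallest (0.01489 mol O): C 3.000, H 3.000, N 1.000, O 1.000
Ratio ≈ 3:3:1:1, so the empirical formula is C3H3NO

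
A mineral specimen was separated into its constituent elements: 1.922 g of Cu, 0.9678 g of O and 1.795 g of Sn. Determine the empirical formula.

Cu2O4Sn

Moles — Cu: 1.922 / 63.55 = 0.03024 mol; O: 0.9678 / 16.00 = 0.06049 mol; Sn: 1.795 / 118.71 = 0.01512 mol
Smallest is Sn at 0.01512 mol; normalising gives Cu 2.000, O 4.000, Sn 1.000
→ Cu2O4Sn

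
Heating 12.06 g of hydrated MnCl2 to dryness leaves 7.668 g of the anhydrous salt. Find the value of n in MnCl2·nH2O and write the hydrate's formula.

MnCl2·4H2O

Mass of water lost = 12.06 − 7.668 = 4.392 g → 4.392 / 18.02 = 0.2437 mol H2O
Molar mass of MnCl2 = 125.84 g/mol → mol MnCl2 = 7.668 / 125.84 = 0.06093
n = 0.2437 / 0.06093 = 4.00 ≈ 4 → MnCl2·4H2O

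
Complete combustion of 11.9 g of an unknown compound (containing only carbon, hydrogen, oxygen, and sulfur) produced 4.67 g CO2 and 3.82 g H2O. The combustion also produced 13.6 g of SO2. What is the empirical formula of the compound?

mol C = 4.67 / 44.01 = 0.1061; mass C = 0.1061 × 12.01 = 1.274 g
mol H = 2 × (3.82 / 18.02) = 0.4240; mass H = 0.4240 × 1.008 = 0.4274 g
mol S = 13.6 / 64.07 = 0.2123; mass S = 6.807 g
mass O = 11.9 − (8.509) = 3.391 g → mol O = 0.2119
Ratios (÷ 0.1061): C 1.000, H 3.996, O 1.997, S 2.000
≈ 1:4:2:2 → CH4O2S2

CH4O2S2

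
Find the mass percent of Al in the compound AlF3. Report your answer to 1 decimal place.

Molar mass = 1(26.98) + 3(19.00) = 83.980 g/mol
Mass of Al per mole = 1 × 26.98 = 26.980 g
% Al = 26.980 / 83.980 × 100 = 32.1%

32.1%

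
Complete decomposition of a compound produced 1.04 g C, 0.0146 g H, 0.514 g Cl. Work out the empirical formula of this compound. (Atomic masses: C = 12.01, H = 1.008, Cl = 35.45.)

C6HCl

Moles — C: 1.04 / 12.01 = 0.08659 mol; H: 0.0146 / 1.008 = 0.01448 mol; Cl: 0.514 / 35.45 = 0.0145 mol
Ratios (÷ 0.01448): C 5.979, H 1.000, Cl 1.001
Ratio ≈ 6:1:1, so the empirical formula is C6HCl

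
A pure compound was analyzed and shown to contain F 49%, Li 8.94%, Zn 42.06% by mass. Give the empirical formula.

Assume 100 g: 49 g F, 8.94 g Li, 42.06 g Zn.
F: 49 g ÷ 19.00 g/mol = 2.579 mol
Li: 8.94 g ÷ 6.94 g/mol = 1.288 mol
Zn: 42.06 g ÷ 65.38 g/mol = 0.6433 mol
Divide by the smallest (0.6433 mol Zn): F 4.009, Li 2.002, Zn 1.000
Ratio ≈ 4:2:1, so the empirical formula is F4Li2Zn

F4Li2Zn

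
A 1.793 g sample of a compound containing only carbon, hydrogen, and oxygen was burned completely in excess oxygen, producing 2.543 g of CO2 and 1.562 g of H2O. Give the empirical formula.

mol C = 2.543 / 44.01 = 0.05778; mass C = 0.05778 × 12.01 = 0.6940 g
mol H = 2 × (1.562 / 18.02) = 0.1734; mass H = 0.1734 × 1.008 = 0.1747 g
mass O = 1.793 − (0.8687) = 0.9243 g → mol O = 0.05777
Ratios (÷ 0.05777): C 1.000, H 3.001, O 1.000
≈ 1:3:1 → CH3O

CH3O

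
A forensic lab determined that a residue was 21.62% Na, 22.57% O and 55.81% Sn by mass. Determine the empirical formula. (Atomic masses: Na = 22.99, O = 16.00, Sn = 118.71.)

Assume 100 g: 21.62 g Na, 22.57 g O, 55.81 g Sn.
n(Na) = 21.62/22.99 = 0.9404, n(O) = 22.57/16.00 = 1.411, n(Sn) = 55.81/118.71 = 0.4701
Divide by the smallest (0.4701 mol Sn): Na 2.000, O 3.000, Sn 1.000
→ Na2O3Sn

Na2O3Sn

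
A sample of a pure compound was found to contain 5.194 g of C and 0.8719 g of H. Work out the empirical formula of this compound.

C: 5.194 g ÷ 12.01 g/mol = 0.4325 mol
H: 0.8719 g ÷ 1.008 g/mol = 0.865 mol
Ratios (÷ 0.4325): C 1.000, H 2.000
≈ 1:2 → CH2

CH2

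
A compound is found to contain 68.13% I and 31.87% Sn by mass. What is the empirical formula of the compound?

I2Sn

Assume 100 g: 68.13 g I, 31.87 g Sn.
n(I) = 68.13/126.90 = 0.5369, n(Sn) = 31.87/118.71 = 0.2685
Smallest is Sn at 0.2685 mol; normalising gives I 2.000, Sn 1.000
Ratio ≈ 2:1, so the empirical formula is I2Sn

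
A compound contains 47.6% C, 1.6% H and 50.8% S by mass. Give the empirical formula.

Assume 100 g: 47.6 g C, 1.6 g H, 50.8 g S.
n(C) = 47.6/12.01 = 3.963, n(H) = 1.6/1.008 = 1.587, n(S) = 50.8/32.07 = 1.584
Ratios (÷ 1.584): C 2.502, H 1.002, S 1.000
×2: C 5.00, H 2.00, S 2.00 → C5H2S2

C5H2S2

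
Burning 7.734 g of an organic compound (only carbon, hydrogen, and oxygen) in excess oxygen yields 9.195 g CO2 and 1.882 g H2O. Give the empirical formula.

C2H2O3

mol C = 9.195 / 44.01 = 0.2089; mass C = 0.2089 × 12.01 = 2.509 g
mol H = 2 × (1.882 / 18.02) = 0.2089; mass H = 0.2089 × 1.008 = 0.2106 g
mass O = 7.734 − (2.720) = 5.014 g → mol O = 0.3134
Divide by the smallest (0.2089 mol H): C 1.000, H 1.000, O 1.500
×2: C 2.00, H 2.00, O 3.00 → C2H2O3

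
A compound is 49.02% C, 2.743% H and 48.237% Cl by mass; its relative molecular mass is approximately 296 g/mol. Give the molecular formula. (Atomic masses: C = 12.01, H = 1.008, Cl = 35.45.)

C12H8Cl4

Assume 100 g: 49.02 g C, 2.743 g H, 48.237 g Cl.
C: 49.02 g ÷ 12.01 g/mol = 4.082 mol
H: 2.743 g ÷ 1.008 g/mol = 2.721 mol
Cl: 48.237 g ÷ 35.45 g/mol = 1.361 mol
Divide by the smallest (1.361 mol Cl): C 3.000, H 2.000, Cl 1.000
→ C3H2Cl
Empirical-formula mass = 73.50 g/mol
n = 296 / 73.50 = 4.03 ≈ 4
Molecular formula = (C3H2Cl)×4 = C12H8Cl4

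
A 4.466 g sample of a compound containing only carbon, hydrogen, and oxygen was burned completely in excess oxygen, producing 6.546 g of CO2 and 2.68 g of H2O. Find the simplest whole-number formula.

mol C = 6.546 / 44.01 = 0.1487; mass C = 0.1487 × 12.01 = 1.786 g
mol H = 2 × (2.68 / 18.02) = 0.2974; mass H = 0.2974 × 1.008 = 0.2998 g
mass O = 4.466 − (2.086) = 2.380 g → mol O = 0.1487
Divide by the smallest (0.1487 mol O): C 1.000, H 2.000, O 1.000
Ratio ≈ 1:2:1, so the empirical formula is CH2O

CH2O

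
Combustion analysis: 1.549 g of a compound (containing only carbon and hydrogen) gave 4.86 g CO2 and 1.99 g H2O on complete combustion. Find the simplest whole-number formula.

CH2

mol C = 4.86 / 44.01 = 0.1104; mass C = 0.1104 × 12.01 = 1.326 g
mol H = 2 × (1.99 / 18.02) = 0.2209; mass H = 0.2209 × 1.008 = 0.2226 g
Ratios (÷ 0.1104): C 1.000, H 2.000
Ratio ≈ 1:2, so the empirical formula is CH2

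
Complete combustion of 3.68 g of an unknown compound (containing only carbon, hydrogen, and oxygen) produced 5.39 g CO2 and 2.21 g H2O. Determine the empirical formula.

mol C = 5.39 / 44.01 = 0.1225; mass C = 0.1225 × 12.01 = 1.471 g
mol H = 2 × (2.21 / 18.02) = 0.2453; mass H = 0.2453 × 1.008 = 0.2472 g
mass O = 3.68 − (1.718) = 1.962 g → mol O = 0.1226
Ratios (÷ 0.1225): C 1.000, H 2.003, O 1.001
≈ 1:2:1 → CH2O

CH2O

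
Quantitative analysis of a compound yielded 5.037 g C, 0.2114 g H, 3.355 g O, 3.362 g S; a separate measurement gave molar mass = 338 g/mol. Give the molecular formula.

C: 5.037 g ÷ 12.01 g/mol = 0.4194 mol
H: 0.2114 g ÷ 1.008 g/mol = 0.2097 mol
O: 3.355 g ÷ 16.00 g/mol = 0.2097 mol
S: 3.362 g ÷ 32.07 g/mol = 0.1048 mol
Smallest is S at 0.1048 mol; normalising gives C 4.001, H 2.001, O 2.000, S 1.000
≈ 4:2:2:1 → C4H2O2S
Empirical-formula mass = 114.13 g/mol
n = 338 / 114.13 = 2.96 ≈ 3
Molecular formula = (C4H2O2S)×3 = C12H6O6S3

C12H6O6S3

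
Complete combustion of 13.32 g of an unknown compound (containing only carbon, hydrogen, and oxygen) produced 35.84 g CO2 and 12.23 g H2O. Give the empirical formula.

mol C = 35.84 / 44.01 = 0.8144; mass C = 0.8144 × 12.01 = 9.780 g
mol H = 2 × (12.23 / 18.02) = 1.357; mass H = 1.357 × 1.008 = 1.368 g
mass O = 13.32 − (11.15) = 2.171 g → mol O = 0.1357
Ratios (÷ 0.1357): C 6.001, H 10.002, O 1.000
Ratio ≈ 6:10:1, so the empirical formula is C6H10O

C6H10O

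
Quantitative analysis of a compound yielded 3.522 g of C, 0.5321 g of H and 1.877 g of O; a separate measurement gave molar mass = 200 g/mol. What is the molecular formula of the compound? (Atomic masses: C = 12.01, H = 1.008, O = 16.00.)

n(C) = 3.522/12.01 = 0.2933, n(H) = 0.5321/1.008 = 0.5279, n(O) = 1.877/16.00 = 0.1173
Ratios (÷ 0.1173): C 2.500, H 4.500, O 1.000
Scaling by 2: C 5.00, H 9.00, O 2.00 → C5H9O2
Empirical-formula mass = 101.12 g/mol
n = 200 / 101.12 = 1.98 ≈ 2
Molecular formula = (C5H9O2)×2 = C10H18O4

C10H18O4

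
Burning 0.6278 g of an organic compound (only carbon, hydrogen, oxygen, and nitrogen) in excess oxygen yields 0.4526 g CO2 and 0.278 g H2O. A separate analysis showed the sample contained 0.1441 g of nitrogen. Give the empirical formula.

mol C = 0.4526 / 44.01 = 0.01028; mass C = 0.01028 × 12.01 = 0.1235 g
mol H = 2 × (0.278 / 18.02) = 0.03085; mass H = 0.03085 × 1.008 = 0.03110 g
mol N = 0.1441 / 14.01 = 0.01029
mass O = 0.6278 − (0.2987) = 0.3291 g → mol O = 0.02057
Divide by the smallest (0.01028 mol C): C 1.000, H 3.000, N 1.000, O 2.000
→ CH3NO2

CH3NO2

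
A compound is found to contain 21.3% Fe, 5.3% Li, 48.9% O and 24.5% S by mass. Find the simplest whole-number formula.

Assume 100 g: 21.3 g Fe, 5.3 g Li, 48.9 g O, 24.5 g S.
n(Fe) = 21.3/55.85 = 0.3814, n(Li) = 5.3/6.94 = 0.7637, n(O) = 48.9/16.00 = 3.056, n(S) = 24.5/32.07 = 0.764
Ratios (÷ 0.3814): Fe 1.000, Li 2.002, O 8.014, S 2.003
Ratio ≈ 1:2:8:2, so the empirical formula is FeLi2O8S2

FeLi2O8S2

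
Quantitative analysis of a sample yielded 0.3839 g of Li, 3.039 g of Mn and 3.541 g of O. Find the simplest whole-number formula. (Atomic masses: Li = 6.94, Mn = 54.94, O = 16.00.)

LiMnO4

n(Li) = 0.3839/6.94 = 0.05532, n(Mn) = 3.039/54.94 = 0.05531, n(O) = 3.541/16.00 = 0.2213
Smallest is Mn at 0.05531 mol; normalising gives Li 1.000, Mn 1.000, O 4.001
Ratio ≈ 1:1:4, so the empirical formula is LiMnO4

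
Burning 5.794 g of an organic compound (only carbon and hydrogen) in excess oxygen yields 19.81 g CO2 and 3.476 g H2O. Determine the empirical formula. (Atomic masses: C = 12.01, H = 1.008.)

mol C = 19.81 / 44.01 = 0.4501; mass C = 0.4501 × 12.01 = 5.406 g
mol H = 2 × (3.476 / 18.02) = 0.3858; mass H = 0.3858 × 1.008 = 0.3889 g
Divide by the smallest (0.3858 mol H): C 1.167, H 1.000
Multiply by 6: C 7.00, H 6.00 → C7H6

C7H6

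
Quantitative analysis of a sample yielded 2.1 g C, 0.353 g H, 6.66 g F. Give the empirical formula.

C: 2.1 g ÷ 12.01 g/mol = 0.1749 mol
H: 0.353 g ÷ 1.008 g/mol = 0.3502 mol
F: 6.66 g ÷ 19.00 g/mol = 0.3505 mol
Divide by the smallest (0.1749 mol C): C 1.000, H 2.003, F 2.005
→ CH2F2

CH2F2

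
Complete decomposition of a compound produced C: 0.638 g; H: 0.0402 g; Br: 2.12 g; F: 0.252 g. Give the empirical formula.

n(C) = 0.638/12.01 = 0.05312, n(H) = 0.0402/1.008 = 0.03988, n(Br) = 2.12/79.90 = 0.02653, n(F) = 0.252/19.00 = 0.01326
Ratios (÷ 0.01326): C 4.005, H 3.007, Br 2.001, F 1.000
Ratio ≈ 4:3:2:1, so the empirical formula is C4H3Br2F

C4H3Br2F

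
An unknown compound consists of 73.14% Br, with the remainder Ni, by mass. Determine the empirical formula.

Assume 100 g: 73.14 g Br, 26.86 g Ni.
n(Br) = 73.14/79.90 = 0.9154, n(Ni) = 26.86/58.69 = 0.4577
Ratios (÷ 0.4577): Br 2.000, Ni 1.000
Ratio ≈ 2:1, so the empirical formula is Br2Ni

Br2Ni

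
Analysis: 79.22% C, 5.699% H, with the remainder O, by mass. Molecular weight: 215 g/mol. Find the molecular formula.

Assume 100 g: 79.22 g C, 5.699 g H, 15.081 g O.
n(C) = 79.22/12.01 = 6.596, n(H) = 5.699/1.008 = 5.654, n(O) = 15.081/16.00 = 0.9426
Smallest is O at 0.9426 mol; normalising gives C 6.998, H 5.998, O 1.000
≈ 7:6:1 → C7H6O
Empirical-formula mass = 106.12 g/mol
n = 215 / 106.12 = 2.03 ≈ 2
Molecular formula = (C7H6O)×2 = C14H12O2

C14H12O2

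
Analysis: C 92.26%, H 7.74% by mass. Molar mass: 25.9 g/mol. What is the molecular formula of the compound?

C2H2

Assume 100 g: 92.26 g C, 7.74 g H.
Moles — C: 92.26 / 12.01 = 7.682 mol; H: 7.74 / 1.008 = 7.679 mol
Ratios (÷ 7.679): C 1.000, H 1.000
≈ 1:1 → CH
Empirical-formula mass = 13.02 g/mol
n = 25.9 / 13.02 = 1.99 ≈ 2
Molecular formula = (CH)×2 = C2H2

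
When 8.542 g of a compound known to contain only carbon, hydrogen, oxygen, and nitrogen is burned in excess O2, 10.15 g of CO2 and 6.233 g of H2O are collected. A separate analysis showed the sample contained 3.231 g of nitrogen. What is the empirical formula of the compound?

C2H6N2O

mol C = 10.15 / 44.01 = 0.2306; mass C = 0.2306 × 12.01 = 2.770 g
mol H = 2 × (6.233 / 18.02) = 0.6918; mass H = 0.6918 × 1.008 = 0.6973 g
mol N = 3.231 / 14.01 = 0.2306
mass O = 8.542 − (6.698) = 1.844 g → mol O = 0.1152
Ratios (÷ 0.1152): C 2.001, H 6.003, N 2.001, O 1.000
≈ 2:6:2:1 → C2H6N2O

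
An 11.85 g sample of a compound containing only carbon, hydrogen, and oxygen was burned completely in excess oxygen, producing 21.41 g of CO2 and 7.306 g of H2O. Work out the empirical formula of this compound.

C3H5O2

mol C = 21.41 / 44.01 = 0.4865; mass C = 0.4865 × 12.01 = 5.843 g
mol H = 2 × (7.306 / 18.02) = 0.8109; mass H = 0.8109 × 1.008 = 0.8174 g
mass O = 11.85 − (6.660) = 5.190 g → mol O = 0.3244
Smallest is O at 0.3244 mol; normalising gives C 1.500, H 2.500, O 1.000
Scaling by 2: C 3.00, H 5.00, O 2.00 → C3H5O2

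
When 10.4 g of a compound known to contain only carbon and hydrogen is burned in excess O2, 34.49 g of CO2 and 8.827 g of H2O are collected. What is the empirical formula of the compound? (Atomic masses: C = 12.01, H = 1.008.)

mol C = 34.49 / 44.01 = 0.7837; mass C = 0.7837 × 12.01 = 9.412 g
mol H = 2 × (8.827 / 18.02) = 0.9797; mass H = 0.9797 × 1.008 = 0.9875 g
Ratios (÷ 0.7837): C 1.000, H 1.250
×4: C 4.00, H 5.00 → C4H5

C4H5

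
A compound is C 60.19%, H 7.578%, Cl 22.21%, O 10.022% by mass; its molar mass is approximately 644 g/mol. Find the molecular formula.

C32H48Cl4O4

Assume 100 g: 60.19 g C, 7.578 g H, 22.21 g Cl, 10.022 g O.
C: 60.19 g ÷ 12.01 g/mol = 5.012 mol
H: 7.578 g ÷ 1.008 g/mol = 7.518 mol
Cl: 22.21 g ÷ 35.45 g/mol = 0.6265 mol
O: 10.022 g ÷ 16.00 g/mol = 0.6264 mol
Smallest is O at 0.6264 mol; normalising gives C 8.001, H 12.002, Cl 1.000, O 1.000
≈ 8:12:1:1 → C8H12ClO
Empirical-formula mass = 159.63 g/mol
n = 644 / 159.63 = 4.03 ≈ 4
Molecular formula = (C8H12ClO)×4 = C32H48Cl4O4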